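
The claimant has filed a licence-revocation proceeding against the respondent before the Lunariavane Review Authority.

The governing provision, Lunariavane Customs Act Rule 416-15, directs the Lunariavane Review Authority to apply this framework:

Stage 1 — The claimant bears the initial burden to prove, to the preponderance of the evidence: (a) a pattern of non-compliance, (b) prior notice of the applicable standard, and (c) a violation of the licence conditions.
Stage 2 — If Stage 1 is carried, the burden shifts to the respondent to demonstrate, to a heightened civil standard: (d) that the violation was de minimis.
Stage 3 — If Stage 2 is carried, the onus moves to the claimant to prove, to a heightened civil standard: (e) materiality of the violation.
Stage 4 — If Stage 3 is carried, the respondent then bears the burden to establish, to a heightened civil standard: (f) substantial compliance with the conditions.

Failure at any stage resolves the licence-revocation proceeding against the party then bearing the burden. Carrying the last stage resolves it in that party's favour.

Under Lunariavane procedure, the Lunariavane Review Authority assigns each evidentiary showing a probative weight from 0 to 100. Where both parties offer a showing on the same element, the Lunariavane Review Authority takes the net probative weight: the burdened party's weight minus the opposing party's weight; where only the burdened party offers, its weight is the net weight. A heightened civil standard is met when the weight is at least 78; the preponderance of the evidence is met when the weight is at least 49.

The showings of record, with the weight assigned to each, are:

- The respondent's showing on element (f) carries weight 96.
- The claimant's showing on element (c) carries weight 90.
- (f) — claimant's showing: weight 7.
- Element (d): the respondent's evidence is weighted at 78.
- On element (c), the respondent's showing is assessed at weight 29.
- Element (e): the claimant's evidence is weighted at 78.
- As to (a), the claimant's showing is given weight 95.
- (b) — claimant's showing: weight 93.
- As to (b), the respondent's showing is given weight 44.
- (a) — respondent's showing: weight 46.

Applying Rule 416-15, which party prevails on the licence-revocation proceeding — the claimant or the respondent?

respondent

Stage 1 (claimant, the preponderance of the evidence, weight is at least 49): (a) net 95−46=49 ≥ 49 — meets; (b) net 93−44=49 ≥ 49 — meets; (c) net 90−29=61 ≥ 49 — meets.
  Stage 1 is satisfied; the onus moves to the respondent.
Stage 2 (respondent, a heightened civil standard, weight is at least 78): (d) 78 ≥ 78 — meets.
  The respondent carries Stage 2; the claimant now bears the burden.
Stage 3 (claimant, a heightened civil standard, weight is at least 78): (e) 78 ≥ 78 — meets.
  Stage 3 is satisfied; the onus moves to the respondent.
Stage 4 (respondent, a heightened civil standard, weight is at least 78): (f) net 96−7=89 ≥ 78 — meets.
  All elements met at the final stage.
All stages carried — the respondent prevails.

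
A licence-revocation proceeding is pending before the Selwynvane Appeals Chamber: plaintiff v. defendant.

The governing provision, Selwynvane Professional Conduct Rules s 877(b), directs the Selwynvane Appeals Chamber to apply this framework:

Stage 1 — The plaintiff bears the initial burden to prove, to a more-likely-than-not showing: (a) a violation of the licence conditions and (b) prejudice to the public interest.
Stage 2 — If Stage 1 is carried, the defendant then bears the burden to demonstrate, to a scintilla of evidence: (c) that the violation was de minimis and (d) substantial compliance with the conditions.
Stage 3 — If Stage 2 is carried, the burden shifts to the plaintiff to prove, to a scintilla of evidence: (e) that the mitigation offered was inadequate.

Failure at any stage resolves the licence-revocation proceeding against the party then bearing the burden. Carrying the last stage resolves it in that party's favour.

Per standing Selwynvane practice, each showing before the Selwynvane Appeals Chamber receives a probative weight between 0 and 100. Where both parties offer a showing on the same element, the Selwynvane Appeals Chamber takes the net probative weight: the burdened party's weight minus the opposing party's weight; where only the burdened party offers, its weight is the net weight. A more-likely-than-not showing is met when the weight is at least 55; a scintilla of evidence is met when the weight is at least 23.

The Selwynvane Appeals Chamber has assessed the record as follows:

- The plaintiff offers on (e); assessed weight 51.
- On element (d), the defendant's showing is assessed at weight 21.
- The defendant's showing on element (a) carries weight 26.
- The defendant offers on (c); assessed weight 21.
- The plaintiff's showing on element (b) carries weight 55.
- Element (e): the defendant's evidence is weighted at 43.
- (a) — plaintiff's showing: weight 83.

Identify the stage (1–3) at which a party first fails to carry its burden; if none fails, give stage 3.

stage 2

At Stage 1 the plaintiff must meet a more-likely-than-not showing (weight is at least 55): on (a) the weight is 83 less the opposing 26 gives net 57, ≥ 55, so (a) meets the standard; on (b) the weight is 55, ≥ 55, so (b) meets the standard.
  The plaintiff carries Stage 1; the defendant now bears the burden.
At Stage 2 the defendant must meet a scintilla of evidence (weight is at least 23): on (c) the weight is 21, < 23, so (c) does not meet the standard; on (d) the weight is 21, which does not reach 23, so (d) does not meet the standard.
  The defendant does not carry Stage 2.
The analysis ends at Stage 2; the plaintiff prevails.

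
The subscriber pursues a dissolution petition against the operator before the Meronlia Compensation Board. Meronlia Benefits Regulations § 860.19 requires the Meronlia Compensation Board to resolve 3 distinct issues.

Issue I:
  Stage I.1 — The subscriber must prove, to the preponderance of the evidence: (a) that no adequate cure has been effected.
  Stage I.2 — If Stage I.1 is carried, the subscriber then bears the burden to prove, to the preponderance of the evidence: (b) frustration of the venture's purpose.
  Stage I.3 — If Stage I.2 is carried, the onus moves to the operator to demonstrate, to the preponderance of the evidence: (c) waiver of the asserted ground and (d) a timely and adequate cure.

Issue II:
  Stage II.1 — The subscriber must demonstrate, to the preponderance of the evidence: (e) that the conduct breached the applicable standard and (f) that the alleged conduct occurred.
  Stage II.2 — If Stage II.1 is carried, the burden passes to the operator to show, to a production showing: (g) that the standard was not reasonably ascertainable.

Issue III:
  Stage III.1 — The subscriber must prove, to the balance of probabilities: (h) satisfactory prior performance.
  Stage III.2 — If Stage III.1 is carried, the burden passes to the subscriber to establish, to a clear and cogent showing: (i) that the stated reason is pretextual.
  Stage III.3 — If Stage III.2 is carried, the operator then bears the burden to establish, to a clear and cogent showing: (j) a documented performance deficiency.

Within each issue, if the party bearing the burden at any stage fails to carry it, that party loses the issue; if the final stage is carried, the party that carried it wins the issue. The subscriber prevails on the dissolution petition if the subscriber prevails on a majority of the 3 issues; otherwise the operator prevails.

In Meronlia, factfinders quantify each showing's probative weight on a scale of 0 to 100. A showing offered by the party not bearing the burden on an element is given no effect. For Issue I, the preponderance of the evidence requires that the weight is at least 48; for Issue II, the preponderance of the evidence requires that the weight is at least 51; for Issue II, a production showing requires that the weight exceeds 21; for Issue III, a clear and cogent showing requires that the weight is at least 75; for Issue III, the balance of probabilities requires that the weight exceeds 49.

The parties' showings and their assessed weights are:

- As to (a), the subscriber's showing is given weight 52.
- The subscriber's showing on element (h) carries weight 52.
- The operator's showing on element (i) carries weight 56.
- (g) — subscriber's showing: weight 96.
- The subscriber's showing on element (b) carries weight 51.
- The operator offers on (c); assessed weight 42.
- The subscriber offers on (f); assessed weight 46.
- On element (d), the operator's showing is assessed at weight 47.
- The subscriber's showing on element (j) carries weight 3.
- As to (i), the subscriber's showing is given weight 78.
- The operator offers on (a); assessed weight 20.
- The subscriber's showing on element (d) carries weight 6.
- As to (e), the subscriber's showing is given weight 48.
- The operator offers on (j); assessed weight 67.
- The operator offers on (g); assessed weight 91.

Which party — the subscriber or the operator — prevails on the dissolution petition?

subscriber

— Issue I —
Stage I.1 — burden on subscriber; standard: the preponderance of the evidence (weight is at least 48).
    (a): 52 (operator's 20 disregarded) ≥ 48 [met]
  Stage I.1 carried; the burden remains with the subscriber.
Stage I.2 — burden on subscriber; standard: the preponderance of the evidence (weight is at least 48).
    (b): 51 ≥ 48 [met]
  The subscriber carries Stage I.2; the operator now bears the burden.
Stage I.3 — burden on operator; standard: the preponderance of the evidence (weight is at least 48).
    (c): 42 < 48 [not met]
    (d): 47 (subscriber's 6 disregarded) < 48 [not met]
  The operator does not carry Stage I.3.
So the subscriber prevails on this issue.
— Issue II —
Stage II.1 — burden on subscriber; standard: the preponderance of the evidence (weight is at least 51).
    (e): 48 < 51 [not met]
    (f): 46 < 51 [not met]
  Not every element is met, so the subscriber fails to carry Stage II.1.
The analysis ends at Stage II.1; the operator prevails on this issue.
— Issue III —
Stage III.1 — burden on subscriber; standard: the balance of probabilities (weight exceeds 49).
    (h): 52 > 49 [met]
  All elements met. The subscriber retains the burden for Stage III.2.
Stage III.2 — burden on subscriber; standard: a clear and cogent showing (weight is at least 75).
    (i): 78 (operator's 56 disregarded) ≥ 75 [met]
  All elements met. The burden passes to the operator.
Stage III.3 — burden on operator; standard: a clear and cogent showing (weight is at least 75).
    (j): 67 (subscriber's 3 disregarded) < 75 [not met]
  The operator does not carry Stage III.3.
The subscriber prevails on this issue.
Per-issue: Issue I → subscriber; Issue II → operator; Issue III → subscriber. The subscriber must prevail on a majority of issues; overall, the subscriber prevails.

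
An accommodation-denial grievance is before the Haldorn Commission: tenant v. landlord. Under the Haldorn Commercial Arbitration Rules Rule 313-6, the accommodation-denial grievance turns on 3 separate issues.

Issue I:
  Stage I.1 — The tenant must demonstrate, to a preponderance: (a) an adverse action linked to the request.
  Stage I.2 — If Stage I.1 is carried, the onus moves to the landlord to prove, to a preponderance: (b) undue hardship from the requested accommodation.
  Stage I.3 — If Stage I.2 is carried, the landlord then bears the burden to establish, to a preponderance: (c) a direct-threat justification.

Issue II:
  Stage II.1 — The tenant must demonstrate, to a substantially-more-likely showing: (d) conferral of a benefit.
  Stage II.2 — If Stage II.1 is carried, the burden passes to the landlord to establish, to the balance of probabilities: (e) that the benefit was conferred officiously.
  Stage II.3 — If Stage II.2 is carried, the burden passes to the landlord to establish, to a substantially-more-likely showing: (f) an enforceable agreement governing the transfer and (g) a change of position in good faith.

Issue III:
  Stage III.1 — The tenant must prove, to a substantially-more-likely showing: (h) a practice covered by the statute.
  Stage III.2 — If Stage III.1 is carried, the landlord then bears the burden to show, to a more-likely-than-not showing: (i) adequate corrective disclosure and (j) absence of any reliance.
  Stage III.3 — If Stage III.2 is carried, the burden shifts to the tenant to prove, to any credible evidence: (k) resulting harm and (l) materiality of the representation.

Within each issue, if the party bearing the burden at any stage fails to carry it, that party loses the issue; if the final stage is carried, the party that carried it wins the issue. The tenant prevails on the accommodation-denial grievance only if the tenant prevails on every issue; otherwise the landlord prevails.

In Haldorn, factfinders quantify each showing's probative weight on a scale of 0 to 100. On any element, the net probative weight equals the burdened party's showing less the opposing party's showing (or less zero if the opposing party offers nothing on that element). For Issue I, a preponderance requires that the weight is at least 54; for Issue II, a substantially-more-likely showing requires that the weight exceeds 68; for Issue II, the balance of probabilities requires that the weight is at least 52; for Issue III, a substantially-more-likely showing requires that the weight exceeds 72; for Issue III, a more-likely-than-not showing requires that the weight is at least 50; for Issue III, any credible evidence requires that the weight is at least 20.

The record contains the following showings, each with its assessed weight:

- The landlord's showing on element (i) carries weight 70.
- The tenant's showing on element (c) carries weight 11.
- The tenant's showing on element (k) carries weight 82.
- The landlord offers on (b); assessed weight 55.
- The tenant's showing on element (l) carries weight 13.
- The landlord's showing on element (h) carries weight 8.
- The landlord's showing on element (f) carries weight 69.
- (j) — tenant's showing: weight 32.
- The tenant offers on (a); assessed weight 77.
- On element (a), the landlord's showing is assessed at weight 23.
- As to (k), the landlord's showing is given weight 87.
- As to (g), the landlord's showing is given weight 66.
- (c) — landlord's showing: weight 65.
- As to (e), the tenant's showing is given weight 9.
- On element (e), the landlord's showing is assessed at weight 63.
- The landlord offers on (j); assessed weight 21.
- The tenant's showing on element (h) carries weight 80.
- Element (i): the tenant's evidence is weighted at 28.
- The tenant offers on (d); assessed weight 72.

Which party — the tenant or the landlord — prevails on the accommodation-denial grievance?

landlord

— Issue I —
Stage I.1 — burden on tenant; standard: a preponderance (weight is at least 54).
    (a): 77 − 23 = 54 ≥ 54 [met]
  All elements met. The burden passes to the landlord.
Stage I.2 — burden on landlord; standard: a preponderance (weight is at least 54).
    (b): 55 ≥ 54 [met]
  All elements met. The landlord retains the burden for Stage I.3.
Stage I.3 — burden on landlord; standard: a preponderance (weight is at least 54).
    (c): 65 − 11 = 54 ≥ 54 [met]
  All elements met at the final stage.
Every stage carried; the landlord prevails on this issue.
— Issue II —
At Stage II.1 the tenant must meet a substantially-more-likely showing (weight exceeds 68): on (d) the weight is 72, > 68, so (d) meets the standard.
  Stage II.1 is satisfied; the onus moves to the landlord.
At Stage II.2 the landlord must meet the balance of probabilities (weight is at least 52): on (e) the weight is 63 less the opposing 9 gives net 54, ≥ 52, so (e) meets the standard.
  Stage II.2 carried; the burden remains with the landlord.
At Stage II.3 the landlord must meet a substantially-more-likely showing (weight exceeds 68): on (f) the weight is 69, > 68, so (f) meets the standard; on (g) the weight is 66, ≤ 68, so (g) does not meet the standard.
  The landlord does not carry Stage II.3.
The analysis ends at Stage II.3; the tenant prevails on this issue.
— Issue III —
Stage III.1 — burden on tenant; standard: a substantially-more-likely showing (weight exceeds 72).
    (h): 80 − 8 = 72 ≤ 72 [not met]
  Not every element is met, so the tenant fails to carry Stage III.1.
The analysis ends at Stage III.1; the landlord prevails on this issue.
Per-issue: Issue I → landlord; Issue II → tenant; Issue III → landlord. The tenant must prevail on every issue; overall, the landlord prevails.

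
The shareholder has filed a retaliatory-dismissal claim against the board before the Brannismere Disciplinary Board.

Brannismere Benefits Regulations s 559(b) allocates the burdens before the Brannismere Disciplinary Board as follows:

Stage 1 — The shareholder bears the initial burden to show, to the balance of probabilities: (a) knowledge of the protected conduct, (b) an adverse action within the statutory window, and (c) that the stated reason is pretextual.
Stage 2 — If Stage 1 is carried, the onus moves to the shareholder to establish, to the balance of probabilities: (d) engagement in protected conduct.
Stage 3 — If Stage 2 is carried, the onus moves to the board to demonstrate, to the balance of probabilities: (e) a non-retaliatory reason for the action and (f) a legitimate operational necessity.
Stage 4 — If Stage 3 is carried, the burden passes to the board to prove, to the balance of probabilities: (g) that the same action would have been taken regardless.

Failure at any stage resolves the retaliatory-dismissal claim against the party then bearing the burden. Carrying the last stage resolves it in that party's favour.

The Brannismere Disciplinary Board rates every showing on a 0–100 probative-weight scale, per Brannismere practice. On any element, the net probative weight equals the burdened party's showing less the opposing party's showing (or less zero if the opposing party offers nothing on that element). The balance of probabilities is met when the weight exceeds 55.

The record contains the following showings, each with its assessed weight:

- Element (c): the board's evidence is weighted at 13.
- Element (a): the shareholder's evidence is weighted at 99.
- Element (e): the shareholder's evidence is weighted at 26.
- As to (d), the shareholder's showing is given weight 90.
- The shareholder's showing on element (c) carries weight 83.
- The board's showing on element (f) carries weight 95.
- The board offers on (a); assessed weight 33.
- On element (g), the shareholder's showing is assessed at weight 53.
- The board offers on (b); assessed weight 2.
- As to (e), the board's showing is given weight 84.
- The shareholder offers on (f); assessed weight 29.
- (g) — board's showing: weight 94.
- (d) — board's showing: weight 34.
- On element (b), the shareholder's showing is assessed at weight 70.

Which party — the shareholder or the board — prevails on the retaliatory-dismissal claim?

Stage 1 (shareholder, the balance of probabilities, weight exceeds 55): (a) net 99−33=66 > 55 — meets; (b) net 70−2=68 > 55 — meets; (c) net 83−13=70 > 55 — meets.
  All elements met. The shareholder retains the burden for Stage 2.
Stage 2 (shareholder, the balance of probabilities, weight exceeds 55): (d) net 90−34=56 > 55 — meets.
  Stage 2 carried; the burden shifts to the board.
Stage 3 (board, the balance of probabilities, weight exceeds 55): (e) net 84−26=58 > 55 — meets; (f) net 95−29=66 > 55 — meets.
  Stage 3 is satisfied; the board continues to bear the burden.
Stage 4 (board, the balance of probabilities, weight exceeds 55): (g) net 94−53=41 ≤ 55 — fails.
  The board does not carry Stage 4.
The analysis ends at Stage 4; the shareholder prevails.

shareholder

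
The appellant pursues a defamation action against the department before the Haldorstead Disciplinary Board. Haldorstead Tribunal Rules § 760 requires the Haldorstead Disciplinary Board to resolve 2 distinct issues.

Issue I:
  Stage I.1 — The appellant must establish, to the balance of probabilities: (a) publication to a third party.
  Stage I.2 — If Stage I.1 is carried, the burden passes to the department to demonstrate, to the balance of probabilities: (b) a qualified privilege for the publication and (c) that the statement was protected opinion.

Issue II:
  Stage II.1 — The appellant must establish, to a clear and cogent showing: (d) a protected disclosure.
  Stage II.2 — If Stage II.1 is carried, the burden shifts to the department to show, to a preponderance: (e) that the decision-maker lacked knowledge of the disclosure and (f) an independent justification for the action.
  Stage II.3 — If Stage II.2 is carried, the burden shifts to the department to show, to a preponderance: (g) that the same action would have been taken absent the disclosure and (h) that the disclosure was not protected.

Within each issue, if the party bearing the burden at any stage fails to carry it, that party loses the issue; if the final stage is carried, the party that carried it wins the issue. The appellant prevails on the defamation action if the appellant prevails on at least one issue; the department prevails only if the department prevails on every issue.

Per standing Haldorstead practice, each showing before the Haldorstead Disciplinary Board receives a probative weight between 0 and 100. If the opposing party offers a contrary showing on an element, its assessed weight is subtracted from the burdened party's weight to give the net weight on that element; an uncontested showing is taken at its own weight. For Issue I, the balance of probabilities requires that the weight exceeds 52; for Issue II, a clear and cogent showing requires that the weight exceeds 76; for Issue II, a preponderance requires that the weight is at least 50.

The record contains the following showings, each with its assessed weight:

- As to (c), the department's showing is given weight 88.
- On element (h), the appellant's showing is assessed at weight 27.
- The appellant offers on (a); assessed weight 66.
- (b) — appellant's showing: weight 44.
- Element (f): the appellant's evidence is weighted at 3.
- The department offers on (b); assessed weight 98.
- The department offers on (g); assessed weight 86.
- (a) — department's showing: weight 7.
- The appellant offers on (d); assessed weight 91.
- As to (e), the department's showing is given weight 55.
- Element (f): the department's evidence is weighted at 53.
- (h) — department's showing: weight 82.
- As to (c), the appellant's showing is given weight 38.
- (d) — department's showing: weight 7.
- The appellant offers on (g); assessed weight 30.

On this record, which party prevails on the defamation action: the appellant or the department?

— Issue I —
Stage I.1 — burden on appellant; standard: the balance of probabilities (weight exceeds 52).
    (a): 66 − 7 = 59 > 52 [met]
  The appellant carries Stage I.1; the department now bears the burden.
Stage I.2 — burden on department; standard: the balance of probabilities (weight exceeds 52).
    (b): 98 − 44 = 54 > 52 [met]
    (c): 88 − 38 = 50 ≤ 52 [not met]
  Stage I.2 not carried; the department fails its burden.
The appellant prevails on this issue.
— Issue II —
At Stage II.1 the appellant must meet a clear and cogent showing (weight exceeds 76): on (d) the weight is 91 less the opposing 7 gives net 84, > 76, so (d) meets the standard.
  Stage II.1 carried; the burden shifts to the department.
At Stage II.2 the department must meet a preponderance (weight is at least 50): on (e) the weight is 55, which does reach 50, so (e) meets the standard; on (f) the weight is 53 less the opposing 3 gives net 50, which does reach 50, so (f) meets the standard.
  All elements met. The department retains the burden for Stage II.3.
At Stage II.3 the department must meet a preponderance (weight is at least 50): on (g) the weight is 86 less the opposing 30 gives net 56, which does reach 50, so (g) meets the standard; on (h) the weight is 82 less the opposing 27 gives net 55, ≥ 50, so (h) meets the standard.
  The department carries the last stage.
With every stage satisfied, the department prevails on this issue.
Per-issue: Issue I → appellant; Issue II → department. The appellant must prevail on at least one issue; overall, the appellant prevails.

appellant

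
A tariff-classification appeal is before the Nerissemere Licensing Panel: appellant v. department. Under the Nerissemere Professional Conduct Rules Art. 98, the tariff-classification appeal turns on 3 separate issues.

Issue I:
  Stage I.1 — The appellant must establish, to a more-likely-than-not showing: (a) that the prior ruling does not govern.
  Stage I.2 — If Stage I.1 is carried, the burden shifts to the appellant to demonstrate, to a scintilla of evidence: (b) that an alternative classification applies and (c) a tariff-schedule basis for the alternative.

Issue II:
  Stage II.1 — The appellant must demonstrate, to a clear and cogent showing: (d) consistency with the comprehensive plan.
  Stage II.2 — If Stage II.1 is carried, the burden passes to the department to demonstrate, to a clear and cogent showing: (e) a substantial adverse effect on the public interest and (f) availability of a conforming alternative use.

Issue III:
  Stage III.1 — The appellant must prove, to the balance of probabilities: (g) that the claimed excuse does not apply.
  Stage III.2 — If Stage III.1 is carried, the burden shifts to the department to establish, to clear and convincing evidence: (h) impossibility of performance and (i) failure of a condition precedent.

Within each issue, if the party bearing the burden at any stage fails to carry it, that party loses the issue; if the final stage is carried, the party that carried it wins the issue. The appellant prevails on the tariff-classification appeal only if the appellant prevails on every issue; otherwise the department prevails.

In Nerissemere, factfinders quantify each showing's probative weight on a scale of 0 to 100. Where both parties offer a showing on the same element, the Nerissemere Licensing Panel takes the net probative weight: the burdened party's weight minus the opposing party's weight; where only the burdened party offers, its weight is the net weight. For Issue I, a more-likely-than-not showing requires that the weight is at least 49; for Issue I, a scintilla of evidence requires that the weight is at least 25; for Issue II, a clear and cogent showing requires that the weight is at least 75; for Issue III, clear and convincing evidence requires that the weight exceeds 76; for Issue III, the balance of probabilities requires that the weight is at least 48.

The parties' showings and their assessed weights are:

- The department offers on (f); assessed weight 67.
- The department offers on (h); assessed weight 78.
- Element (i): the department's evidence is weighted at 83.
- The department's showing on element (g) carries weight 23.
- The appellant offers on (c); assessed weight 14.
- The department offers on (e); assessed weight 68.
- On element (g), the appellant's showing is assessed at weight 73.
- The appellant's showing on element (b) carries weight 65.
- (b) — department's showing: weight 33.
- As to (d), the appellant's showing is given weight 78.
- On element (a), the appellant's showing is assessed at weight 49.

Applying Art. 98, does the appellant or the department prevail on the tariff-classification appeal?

department

— Issue I —
At Stage I.1 the appellant must meet a more-likely-than-not showing (weight is at least 49): on (a) the weight is 49, which does reach 49, so (a) meets the standard.
  Stage I.1 carried; the burden remains with the appellant.
At Stage I.2 the appellant must meet a scintilla of evidence (weight is at least 25): on (b) the weight is 65 less the opposing 33 gives net 32, ≥ 25, so (b) meets the standard; on (c) the weight is 14, < 25, so (c) does not meet the standard.
  Stage I.2 not carried; the appellant fails its burden.
The department prevails on this issue.
— Issue II —
Stage II.1 — burden on appellant; standard: a clear and cogent showing (weight is at least 75).
    (d): 78 ≥ 75 [met]
  Stage II.1 is satisfied; the onus moves to the department.
Stage II.2 — burden on department; standard: a clear and cogent showing (weight is at least 75).
    (e): 68 < 75 [not met]
    (f): 67 < 75 [not met]
  Stage II.2 not carried; the department fails its burden.
The analysis ends at Stage II.2; the appellant prevails on this issue.
— Issue III —
Stage III.1 — burden on appellant; standard: the balance of probabilities (weight is at least 48).
    (g): 73 − 23 = 50 ≥ 48 [met]
  Stage III.1 is satisfied; the onus moves to the department.
Stage III.2 — burden on department; standard: clear and convincing evidence (weight exceeds 76).
    (h): 78 > 76 [met]
    (i): 83 > 76 [met]
  All elements met at the final stage.
All stages carried — the department prevails on this issue.
Per-issue: Issue I → department; Issue II → appellant; Issue III → department. The appellant must prevail on every issue; overall, the department prevails.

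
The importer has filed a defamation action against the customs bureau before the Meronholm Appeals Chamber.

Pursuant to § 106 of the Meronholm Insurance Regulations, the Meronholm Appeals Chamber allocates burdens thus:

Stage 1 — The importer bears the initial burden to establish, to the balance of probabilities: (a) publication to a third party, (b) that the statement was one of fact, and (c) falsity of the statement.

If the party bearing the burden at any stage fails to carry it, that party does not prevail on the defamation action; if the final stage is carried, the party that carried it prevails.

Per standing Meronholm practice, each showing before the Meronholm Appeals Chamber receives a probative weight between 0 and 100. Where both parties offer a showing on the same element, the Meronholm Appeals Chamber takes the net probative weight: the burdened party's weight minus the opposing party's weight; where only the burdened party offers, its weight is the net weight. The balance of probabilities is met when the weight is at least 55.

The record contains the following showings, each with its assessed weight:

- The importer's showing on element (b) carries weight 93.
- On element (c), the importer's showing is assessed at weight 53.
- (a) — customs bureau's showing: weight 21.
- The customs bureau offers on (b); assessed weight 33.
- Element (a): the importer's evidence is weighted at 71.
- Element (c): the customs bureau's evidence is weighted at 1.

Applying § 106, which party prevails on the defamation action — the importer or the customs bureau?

At Stage 1 the importer must meet the balance of probabilities (weight is at least 55): on (a) the weight is 71 less the opposing 21 gives net 50, < 55, so (a) does not meet the standard; on (b) the weight is 93 less the opposing 33 gives net 60, ≥ 55, so (b) meets the standard; on (c) the weight is 53 less the opposing 1 gives net 52, < 55, so (c) does not meet the standard.
  Not every element is met, so the importer fails to carry Stage 1.
So the customs bureau prevails.

customs bureau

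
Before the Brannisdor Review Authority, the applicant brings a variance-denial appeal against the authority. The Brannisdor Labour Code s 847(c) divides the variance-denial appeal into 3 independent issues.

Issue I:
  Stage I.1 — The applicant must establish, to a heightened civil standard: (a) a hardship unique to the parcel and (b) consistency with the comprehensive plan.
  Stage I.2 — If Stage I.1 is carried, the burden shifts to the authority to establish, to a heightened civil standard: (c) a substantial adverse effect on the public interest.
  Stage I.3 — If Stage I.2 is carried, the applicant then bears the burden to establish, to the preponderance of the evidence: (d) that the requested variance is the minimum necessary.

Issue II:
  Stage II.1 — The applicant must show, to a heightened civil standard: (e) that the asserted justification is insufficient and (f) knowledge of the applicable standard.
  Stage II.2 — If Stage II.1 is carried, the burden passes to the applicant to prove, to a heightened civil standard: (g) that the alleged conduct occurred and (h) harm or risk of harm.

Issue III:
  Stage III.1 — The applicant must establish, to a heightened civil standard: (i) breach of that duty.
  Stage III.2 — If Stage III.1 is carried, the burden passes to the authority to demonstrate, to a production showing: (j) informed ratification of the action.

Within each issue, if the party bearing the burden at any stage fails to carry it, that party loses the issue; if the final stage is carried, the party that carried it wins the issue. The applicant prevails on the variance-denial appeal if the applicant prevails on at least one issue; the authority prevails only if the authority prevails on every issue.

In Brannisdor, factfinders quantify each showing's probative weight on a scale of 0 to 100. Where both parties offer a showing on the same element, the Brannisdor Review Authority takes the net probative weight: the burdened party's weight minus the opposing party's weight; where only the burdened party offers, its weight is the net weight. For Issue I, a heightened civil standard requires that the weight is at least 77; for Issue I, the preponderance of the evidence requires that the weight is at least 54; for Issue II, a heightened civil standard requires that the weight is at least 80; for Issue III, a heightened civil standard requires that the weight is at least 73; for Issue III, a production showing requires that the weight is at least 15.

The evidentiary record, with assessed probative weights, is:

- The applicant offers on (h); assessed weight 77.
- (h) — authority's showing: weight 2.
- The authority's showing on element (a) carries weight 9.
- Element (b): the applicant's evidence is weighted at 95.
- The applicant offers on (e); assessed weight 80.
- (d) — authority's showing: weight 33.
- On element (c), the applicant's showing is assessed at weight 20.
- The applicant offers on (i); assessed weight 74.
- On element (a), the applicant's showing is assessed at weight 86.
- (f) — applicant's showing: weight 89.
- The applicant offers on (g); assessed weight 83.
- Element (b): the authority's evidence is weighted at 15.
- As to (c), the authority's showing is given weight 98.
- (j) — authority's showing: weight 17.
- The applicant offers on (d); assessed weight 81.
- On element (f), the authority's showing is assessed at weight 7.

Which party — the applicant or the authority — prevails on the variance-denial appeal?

authority

— Issue I —
Stage I.1 (applicant, a heightened civil standard, weight is at least 77): (a) net 86−9=77 ≥ 77 — meets; (b) net 95−15=80 ≥ 77 — meets.
  Stage I.1 is satisfied; the onus moves to the authority.
Stage I.2 (authority, a heightened civil standard, weight is at least 77): (c) net 98−20=78 ≥ 77 — meets.
  Stage I.2 is satisfied; the onus moves to the applicant.
Stage I.3 (applicant, the preponderance of the evidence, weight is at least 54): (d) net 81−33=48 < 54 — fails.
  Stage I.3 not carried; the applicant fails its burden.
The analysis ends at Stage I.3; the authority prevails on this issue.
— Issue II —
Stage II.1 (applicant, a heightened civil standard, weight is at least 80): (e) 80 ≥ 80 — meets; (f) net 89−7=82 ≥ 80 — meets.
  All elements met. The applicant retains the burden for Stage II.2.
Stage II.2 (applicant, a heightened civil standard, weight is at least 80): (g) 83 ≥ 80 — meets; (h) net 77−2=75 < 80 — fails.
  The applicant does not carry Stage II.2.
The authority prevails on this issue.
— Issue III —
Stage III.1 — burden on applicant; standard: a heightened civil standard (weight is at least 73).
    (i): 74 ≥ 73 [met]
  Stage III.1 is satisfied; the onus moves to the authority.
Stage III.2 — burden on authority; standard: a production showing (weight is at least 15).
    (j): 17 ≥ 15 [met]
  All elements met at the final stage.
Every stage carried; the authority prevails on this issue.
Per-issue: Issue I → authority; Issue II → authority; Issue III → authority. The applicant must prevail on at least one issue; overall, the authority prevails.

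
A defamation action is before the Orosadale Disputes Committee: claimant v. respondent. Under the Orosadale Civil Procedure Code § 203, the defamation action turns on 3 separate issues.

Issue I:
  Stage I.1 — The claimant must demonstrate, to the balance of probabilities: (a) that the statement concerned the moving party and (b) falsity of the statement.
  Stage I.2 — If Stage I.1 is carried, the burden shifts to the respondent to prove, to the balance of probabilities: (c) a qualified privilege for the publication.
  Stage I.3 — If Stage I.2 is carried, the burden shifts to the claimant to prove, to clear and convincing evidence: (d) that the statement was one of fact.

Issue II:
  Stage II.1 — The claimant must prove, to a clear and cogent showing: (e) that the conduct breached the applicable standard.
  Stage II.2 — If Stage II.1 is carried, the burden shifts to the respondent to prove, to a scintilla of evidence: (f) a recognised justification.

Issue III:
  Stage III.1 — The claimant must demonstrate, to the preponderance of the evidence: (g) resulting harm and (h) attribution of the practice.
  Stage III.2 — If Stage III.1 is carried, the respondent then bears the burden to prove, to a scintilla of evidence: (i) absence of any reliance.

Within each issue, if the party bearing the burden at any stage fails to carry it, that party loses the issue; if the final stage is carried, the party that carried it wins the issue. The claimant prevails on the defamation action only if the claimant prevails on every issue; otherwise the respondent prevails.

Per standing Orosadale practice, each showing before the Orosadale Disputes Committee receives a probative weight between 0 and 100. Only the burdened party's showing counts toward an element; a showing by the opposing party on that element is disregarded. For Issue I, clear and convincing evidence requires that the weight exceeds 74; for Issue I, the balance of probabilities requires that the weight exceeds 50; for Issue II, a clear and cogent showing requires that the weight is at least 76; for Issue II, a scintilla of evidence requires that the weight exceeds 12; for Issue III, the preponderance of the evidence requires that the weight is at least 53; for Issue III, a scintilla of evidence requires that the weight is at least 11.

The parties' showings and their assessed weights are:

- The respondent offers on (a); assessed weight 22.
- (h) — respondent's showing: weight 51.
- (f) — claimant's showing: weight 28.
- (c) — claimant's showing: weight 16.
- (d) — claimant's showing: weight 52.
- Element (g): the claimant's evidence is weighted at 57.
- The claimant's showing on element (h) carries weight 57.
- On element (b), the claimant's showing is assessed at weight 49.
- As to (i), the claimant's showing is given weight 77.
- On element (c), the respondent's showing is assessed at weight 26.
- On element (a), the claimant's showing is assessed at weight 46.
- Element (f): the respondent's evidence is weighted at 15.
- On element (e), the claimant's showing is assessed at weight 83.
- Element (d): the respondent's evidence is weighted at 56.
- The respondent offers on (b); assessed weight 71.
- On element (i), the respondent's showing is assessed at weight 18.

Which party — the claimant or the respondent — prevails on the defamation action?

respondent

— Issue I —
Stage I.1 (claimant, the balance of probabilities, weight exceeds 50): (a) 46 (respondent's 22 disregarded) ≤ 50 — fails; (b) 49 (respondent's 71 disregarded) ≤ 50 — fails.
  Stage I.1 not carried; the claimant fails its burden.
So the respondent prevails on this issue.
— Issue II —
Stage II.1 (claimant, a clear and cogent showing, weight is at least 76): (e) 83 ≥ 76 — meets.
  The claimant carries Stage II.1; the respondent now bears the burden.
Stage II.2 (respondent, a scintilla of evidence, weight exceeds 12): (f) 15 (claimant's 28 disregarded) > 12 — meets.
  Stage II.2 carried; the final stage is satisfied.
Every stage carried; the respondent prevails on this issue.
— Issue III —
Stage III.1 — burden on claimant; standard: the preponderance of the evidence (weight is at least 53).
    (g): 57 ≥ 53 [met]
    (h): 57 (respondent's 51 disregarded) ≥ 53 [met]
  Stage III.1 is satisfied; the onus moves to the respondent.
Stage III.2 — burden on respondent; standard: a scintilla of evidence (weight is at least 11).
    (i): 18 (claimant's 77 disregarded) ≥ 11 [met]
  The respondent carries the last stage.
Every stage carried; the respondent prevails on this issue.
Per-issue: Issue I → respondent; Issue II → respondent; Issue III → respondent. The claimant must prevail on every issue; overall, the respondent prevails.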